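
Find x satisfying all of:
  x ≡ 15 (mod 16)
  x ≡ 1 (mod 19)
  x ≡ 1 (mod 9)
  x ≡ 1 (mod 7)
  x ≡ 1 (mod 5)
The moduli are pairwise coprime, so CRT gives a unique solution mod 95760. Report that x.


Product of moduli M = 16 · 19 · 9 · 7 · 5 = 95760.
Merge one congruence at a time:
  Start: x ≡ 15 (mod 16).
  Combine with x ≡ 1 (mod 19); new modulus lcm = 304.
    Write x = 15 + 16·t and substitute into x ≡ 1 (mod 19): 16·t ≡ 1 − 15 = -14 (mod 19).
    Reduce coefficients mod 19: 16·t ≡ 5 (mod 19).
    The inverse of 16 mod 19 is 6 (since 16·6 = 96 = 5·19 + 1), so t ≡ 6·5 = 30 ≡ 11 (mod 19).
    Then x = 15 + 16·11 = 191, valid modulo lcm(16, 19) = 304: x ≡ 191 (mod 304).
  Combine with x ≡ 1 (mod 9); new modulus lcm = 2736.
    Write x = 191 + 304·t and substitute into x ≡ 1 (mod 9): 304·t ≡ 1 − 191 = -190 (mod 9).
    Reduce coefficients mod 9: 7·t ≡ 8 (mod 9).
    The inverse of 7 mod 9 is 4 (since 7·4 = 28 = 3·9 + 1), so t ≡ 4·8 = 32 ≡ 5 (mod 9).
    Then x = 191 + 304·5 = 1711, valid modulo lcm(304, 9) = 2736: x ≡ 1711 (mod 2736).
  Combine with x ≡ 1 (mod 7); new modulus lcm = 19152.
    Write x = 1711 + 2736·t and substitute into x ≡ 1 (mod 7): 2736·t ≡ 1 − 1711 = -1710 (mod 7).
    Reduce coefficients mod 7: 6·t ≡ 5 (mod 7).
    The inverse of 6 mod 7 is 6 (since 6·6 = 36 = 5·7 + 1), so t ≡ 6·5 = 30 ≡ 2 (mod 7).
    Then x = 1711 + 2736·2 = 7183, valid modulo lcm(2736, 7) = 19152: x ≡ 7183 (mod 19152).
  Combine with x ≡ 1 (mod 5); new modulus lcm = 95760.
    Write x = 7183 + 19152·t and substitute into x ≡ 1 (mod 5): 19152·t ≡ 1 − 7183 = -7182 (mod 5).
    Reduce coefficients mod 5: 2·t ≡ 3 (mod 5).
    The inverse of 2 mod 5 is 3 (since 2·3 = 6 = 1·5 + 1), so t ≡ 3·3 = 9 ≡ 4 (mod 5).
    Then x = 7183 + 19152·4 = 83791, valid modulo lcm(19152, 5) = 95760: x ≡ 83791 (mod 95760).
Verify against each original: 83791 mod 16 = 15, 83791 mod 19 = 1, 83791 mod 9 = 1, 83791 mod 7 = 1, 83791 mod 5 = 1.

x ≡ 83791 (mod 95760).


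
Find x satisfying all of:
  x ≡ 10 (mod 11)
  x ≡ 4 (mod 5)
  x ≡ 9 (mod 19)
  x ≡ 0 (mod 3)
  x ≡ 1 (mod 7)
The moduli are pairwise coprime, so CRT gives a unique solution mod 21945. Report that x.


Product of moduli M = 11 · 5 · 19 · 3 · 7 = 21945.
Merge one congruence at a time:
  Start: x ≡ 10 (mod 11).
  Combine with x ≡ 4 (mod 5); new modulus lcm = 55.
    Write x = 10 + 11·t and substitute into x ≡ 4 (mod 5): 11·t ≡ 4 − 10 = -6 (mod 5).
    Reduce coefficients mod 5: 1·t ≡ 4 (mod 5).
    So t ≡ 4 (mod 5).
    Then x = 10 + 11·4 = 54, valid modulo lcm(11, 5) = 55: x ≡ 54 (mod 55).
  Combine with x ≡ 9 (mod 19); new modulus lcm = 1045.
    Write x = 54 + 55·t and substitute into x ≡ 9 (mod 19): 55·t ≡ 9 − 54 = -45 (mod 19).
    Reduce coefficients mod 19: 17·t ≡ 12 (mod 19).
    The inverse of 17 mod 19 is 9 (since 17·9 = 153 = 8·19 + 1), so t ≡ 9·12 = 108 ≡ 13 (mod 19).
    Then x = 54 + 55·13 = 769, valid modulo lcm(55, 19) = 1045: x ≡ 769 (mod 1045).
  Combine with x ≡ 0 (mod 3); new modulus lcm = 3135.
    Write x = 769 + 1045·t and substitute into x ≡ 0 (mod 3): 1045·t ≡ 0 − 769 = -769 (mod 3).
    Reduce coefficients mod 3: 1·t ≡ 2 (mod 3).
    So t ≡ 2 (mod 3).
    Then x = 769 + 1045·2 = 2859, valid modulo lcm(1045, 3) = 3135: x ≡ 2859 (mod 3135).
  Combine with x ≡ 1 (mod 7); new modulus lcm = 21945.
    Write x = 2859 + 3135·t and substitute into x ≡ 1 (mod 7): 3135·t ≡ 1 − 2859 = -2858 (mod 7).
    Reduce coefficients mod 7: 6·t ≡ 5 (mod 7).
    The inverse of 6 mod 7 is 6 (since 6·6 = 36 = 5·7 + 1), so t ≡ 6·5 = 30 ≡ 2 (mod 7).
    Then x = 2859 + 3135·2 = 9129, valid modulo lcm(3135, 7) = 21945: x ≡ 9129 (mod 21945).
Verify against each original: 9129 mod 11 = 10, 9129 mod 5 = 4, 9129 mod 19 = 9, 9129 mod 3 = 0, 9129 mod 7 = 1.

x ≡ 9129 (mod 21945).


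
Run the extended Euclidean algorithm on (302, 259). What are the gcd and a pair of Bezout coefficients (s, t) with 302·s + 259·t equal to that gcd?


Euclidean algorithm on (302, 259) — divide until remainder is 0:
  302 = 1 · 259 + 43
  259 = 6 · 43 + 1
  43 = 43 · 1 + 0
gcd(302, 259) = 1.
Track Bezout coefficients alongside the remainders: start with r₀ = 302 = a·1 + b·0 (s = 1, t = 0) and r₁ = 259 = a·0 + b·1 (s = 0, t = 1); each new remainder r_{k+1} = r_{k-1} − q_k·r_k inherits s_{k+1} = s_{k-1} − q_k·s_k, t_{k+1} = t_{k-1} − q_k·t_k, so r_k = a·s_k + b·t_k at every step:
  q = 1: r = 43, s = 1 − 1·0 = 1, t = 0 − 1·1 = -1  (check: 302·1 + 259·(-1) = 43)
  q = 6: r = 1, s = 0 − 6·1 = -6, t = 1 − 6·(-1) = 7  (check: 302·(-6) + 259·7 = 1)
The row with r = 1 (the gcd) gives the Bezout coefficients s = -6, t = 7.
Result: 302 · (-6) + 259 · (7) = 1.

gcd(302, 259) = 1; s = -6, t = 7 (check: 302·(-6) + 259·7 = 1).


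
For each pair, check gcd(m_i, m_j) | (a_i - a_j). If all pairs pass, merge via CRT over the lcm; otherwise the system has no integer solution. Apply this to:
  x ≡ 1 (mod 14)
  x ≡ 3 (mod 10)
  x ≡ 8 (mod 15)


Moduli 14, 10, 15 are not pairwise coprime, so CRT works modulo lcm(m_i) when all pairwise compatibility conditions hold.
Pairwise compatibility: gcd(m_i, m_j) must divide a_i - a_j for every pair.
Merge one congruence at a time:
  Start: x ≡ 1 (mod 14).
  Combine with x ≡ 3 (mod 10): gcd(14, 10) = 2; 3 - 1 = 2, which IS divisible by 2, so compatible.
    Write x = 1 + 14·t and substitute into x ≡ 3 (mod 10): 14·t ≡ 3 − 1 = 2 (mod 10).
    Divide the congruence (and modulus) by g = 2: 7·t ≡ 1 (mod 5).
    Reduce coefficients mod 5: 2·t ≡ 1 (mod 5).
    The inverse of 2 mod 5 is 3 (since 2·3 = 6 = 1·5 + 1), so t ≡ 3·1 = 3 ≡ 3 (mod 5).
    Then x = 1 + 14·3 = 43, valid modulo lcm(14, 10) = 70: x ≡ 43 (mod 70).
  Combine with x ≡ 8 (mod 15): gcd(70, 15) = 5; 8 - 43 = -35, which IS divisible by 5, so compatible.
    Write x = 43 + 70·t and substitute into x ≡ 8 (mod 15): 70·t ≡ 8 − 43 = -35 (mod 15).
    Divide the congruence (and modulus) by g = 5: 14·t ≡ -7 (mod 3).
    Reduce coefficients mod 3: 2·t ≡ 2 (mod 3).
    The inverse of 2 mod 3 is 2 (since 2·2 = 4 = 1·3 + 1), so t ≡ 2·2 = 4 ≡ 1 (mod 3).
    Then x = 43 + 70·1 = 113, valid modulo lcm(70, 15) = 210: x ≡ 113 (mod 210).
Verify: 113 mod 14 = 1, 113 mod 10 = 3, 113 mod 15 = 8.

x ≡ 113 (mod 210).


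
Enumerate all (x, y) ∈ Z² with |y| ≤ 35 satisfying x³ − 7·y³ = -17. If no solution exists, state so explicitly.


The equation is x³ - 7y³ = -17. For fixed y, x³ = 7·y³ − 17, so a solution requires the RHS to be a perfect cube.
Strategy: iterate y from -35 to 35, compute RHS = 7·y³ − 17, and check whether it is a (positive or negative) perfect cube.
Check small values of y:
  y = 0: RHS = -17 is not a perfect cube.
  y = 1: RHS = -10 is not a perfect cube.
  y = -1: RHS = -24 is not a perfect cube.
  y = 2: RHS = 39 is not a perfect cube.
  y = -2: RHS = -73 is not a perfect cube.
  y = 3: RHS = 172 is not a perfect cube.
  y = -3: RHS = -206 is not a perfect cube.
Continuing the search up to |y| = 35 finds no solutions either.
No (x, y) in the scanned range satisfies the equation.

No integer solutions with |y| ≤ 35.


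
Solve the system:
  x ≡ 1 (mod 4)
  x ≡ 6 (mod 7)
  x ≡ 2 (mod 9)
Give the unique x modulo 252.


Moduli 4, 7, 9 are pairwise coprime; by CRT there is a unique solution modulo M = 4 · 7 · 9 = 252.
Solve pairwise, accumulating the modulus:
  Start with x ≡ 1 (mod 4).
  Combine with x ≡ 6 (mod 7): since gcd(4, 7) = 1, we get a unique residue mod 28.
    Write x = 1 + 4·t and substitute into x ≡ 6 (mod 7): 4·t ≡ 6 − 1 = 5 (mod 7).
    The inverse of 4 mod 7 is 2 (since 4·2 = 8 = 1·7 + 1), so t ≡ 2·5 = 10 ≡ 3 (mod 7).
    Then x = 1 + 4·3 = 13, valid modulo lcm(4, 7) = 28: x ≡ 13 (mod 28).
  Combine with x ≡ 2 (mod 9): since gcd(28, 9) = 1, we get a unique residue mod 252.
    Write x = 13 + 28·t and substitute into x ≡ 2 (mod 9): 28·t ≡ 2 − 13 = -11 (mod 9).
    Reduce coefficients mod 9: 1·t ≡ 7 (mod 9).
    So t ≡ 7 (mod 9).
    Then x = 13 + 28·7 = 209, valid modulo lcm(28, 9) = 252: x ≡ 209 (mod 252).
Verify: 209 mod 4 = 1 ✓, 209 mod 7 = 6 ✓, 209 mod 9 = 2 ✓.

x ≡ 209 (mod 252).


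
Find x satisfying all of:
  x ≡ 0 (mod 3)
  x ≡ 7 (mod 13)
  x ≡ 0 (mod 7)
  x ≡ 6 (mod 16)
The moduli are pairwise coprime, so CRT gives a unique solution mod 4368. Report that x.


Product of moduli M = 3 · 13 · 7 · 16 = 4368.
Merge one congruence at a time:
  Start: x ≡ 0 (mod 3).
  Combine with x ≡ 7 (mod 13); new modulus lcm = 39.
    Write x = 0 + 3·t and substitute into x ≡ 7 (mod 13): 3·t ≡ 7 − 0 = 7 (mod 13).
    The inverse of 3 mod 13 is 9 (since 3·9 = 27 = 2·13 + 1), so t ≡ 9·7 = 63 ≡ 11 (mod 13).
    Then x = 0 + 3·11 = 33, valid modulo lcm(3, 13) = 39: x ≡ 33 (mod 39).
  Combine with x ≡ 0 (mod 7); new modulus lcm = 273.
    Write x = 33 + 39·t and substitute into x ≡ 0 (mod 7): 39·t ≡ 0 − 33 = -33 (mod 7).
    Reduce coefficients mod 7: 4·t ≡ 2 (mod 7).
    The inverse of 4 mod 7 is 2 (since 4·2 = 8 = 1·7 + 1), so t ≡ 2·2 = 4 ≡ 4 (mod 7).
    Then x = 33 + 39·4 = 189, valid modulo lcm(39, 7) = 273: x ≡ 189 (mod 273).
  Combine with x ≡ 6 (mod 16); new modulus lcm = 4368.
    Write x = 189 + 273·t and substitute into x ≡ 6 (mod 16): 273·t ≡ 6 − 189 = -183 (mod 16).
    Reduce coefficients mod 16: 1·t ≡ 9 (mod 16).
    So t ≡ 9 (mod 16).
    Then x = 189 + 273·9 = 2646, valid modulo lcm(273, 16) = 4368: x ≡ 2646 (mod 4368).
Verify against each original: 2646 mod 3 = 0, 2646 mod 13 = 7, 2646 mod 7 = 0, 2646 mod 16 = 6.

x ≡ 2646 (mod 4368).


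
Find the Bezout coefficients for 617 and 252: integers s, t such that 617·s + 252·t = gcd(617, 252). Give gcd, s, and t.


Euclidean algorithm on (617, 252) — divide until remainder is 0:
  617 = 2 · 252 + 113
  252 = 2 · 113 + 26
  113 = 4 · 26 + 9
  26 = 2 · 9 + 8
  9 = 1 · 8 + 1
  8 = 8 · 1 + 0
gcd(617, 252) = 1.
Track Bezout coefficients alongside the remainders: start with r₀ = 617 = a·1 + b·0 (s = 1, t = 0) and r₁ = 252 = a·0 + b·1 (s = 0, t = 1); each new remainder r_{k+1} = r_{k-1} − q_k·r_k inherits s_{k+1} = s_{k-1} − q_k·s_k, t_{k+1} = t_{k-1} − q_k·t_k, so r_k = a·s_k + b·t_k at every step:
  q = 2: r = 113, s = 1 − 2·0 = 1, t = 0 − 2·1 = -2  (check: 617·1 + 252·(-2) = 113)
  q = 2: r = 26, s = 0 − 2·1 = -2, t = 1 − 2·(-2) = 5  (check: 617·(-2) + 252·5 = 26)
  q = 4: r = 9, s = 1 − 4·(-2) = 9, t = -2 − 4·5 = -22  (check: 617·9 + 252·(-22) = 9)
  q = 2: r = 8, s = -2 − 2·9 = -20, t = 5 − 2·(-22) = 49  (check: 617·(-20) + 252·49 = 8)
  q = 1: r = 1, s = 9 − 1·(-20) = 29, t = -22 − 1·49 = -71  (check: 617·29 + 252·(-71) = 1)
The row with r = 1 (the gcd) gives the Bezout coefficients s = 29, t = -71.
Result: 617 · (29) + 252 · (-71) = 1.

gcd(617, 252) = 1; s = 29, t = -71 (check: 617·29 + 252·(-71) = 1).


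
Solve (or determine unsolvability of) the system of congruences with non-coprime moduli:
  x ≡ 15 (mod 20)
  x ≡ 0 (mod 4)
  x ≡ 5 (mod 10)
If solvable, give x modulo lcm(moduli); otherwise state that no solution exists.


Moduli 20, 4, 10 are not pairwise coprime, so CRT works modulo lcm(m_i) when all pairwise compatibility conditions hold.
Pairwise compatibility: gcd(m_i, m_j) must divide a_i - a_j for every pair.
Merge one congruence at a time:
  Start: x ≡ 15 (mod 20).
  Combine with x ≡ 0 (mod 4): gcd(20, 4) = 4, and 0 - 15 = -15 is NOT divisible by 4.
    ⇒ system is inconsistent (no integer solution).

No solution (the system is inconsistent).


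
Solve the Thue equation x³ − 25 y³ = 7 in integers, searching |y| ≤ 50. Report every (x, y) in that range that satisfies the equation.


The equation is x³ - 25y³ = 7. For fixed y, x³ = 25·y³ + 7, so a solution requires the RHS to be a perfect cube.
Strategy: iterate y from -50 to 50, compute RHS = 25·y³ + 7, and check whether it is a (positive or negative) perfect cube.
Check small values of y:
  y = 0: RHS = 7 is not a perfect cube.
  y = 1: RHS = 32 is not a perfect cube.
  y = -1: RHS = -18 is not a perfect cube.
  y = 2: RHS = 207 is not a perfect cube.
  y = -2: RHS = -193 is not a perfect cube.
  y = 3: RHS = 682 is not a perfect cube.
  y = -3: RHS = -668 is not a perfect cube.
Continuing the search up to |y| = 50 finds no solutions either.
No (x, y) in the scanned range satisfies the equation.

No integer solutions with |y| ≤ 50.


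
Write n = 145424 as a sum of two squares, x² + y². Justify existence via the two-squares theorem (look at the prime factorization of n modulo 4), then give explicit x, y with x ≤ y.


Step 1: Factor n = 145424 = 2^4 · 61 · 149.
Step 2: Check the mod-4 condition on each prime factor: 2 = 2 (special); 61 ≡ 1 (mod 4), exponent 1; 149 ≡ 1 (mod 4), exponent 1.
All primes ≡ 3 (mod 4) appear to even exponent (or don't appear), so by the two-squares theorem n IS expressible as a sum of two squares.
Step 3: Build a representation. Group n = k² · m with k = 4 and m = 61 · 149 = 9089 (a product of primes ≡ 1 (mod 4)); a representation of m scales to one of n via (k·x)² + (k·y)² = k²(x² + y²). Each prime p ≡ 1 (mod 4) is itself a sum of two squares; find a² by testing p − a² for a perfect square:
  61: 61 − 1² = 60, 61 − 2² = 57, 61 − 3² = 52, 61 − 4² = 45, 61 − 5² = 36 = 6² ⇒ 61 = 5² + 6².
  149: 149 − 1² = 148, 149 − 2² = 145, 149 − 3² = 140, 149 − 4² = 133, 149 − 5² = 124, 149 − 6² = 113, 149 − 7² = 100 = 10² ⇒ 149 = 7² + 10².
  Combine using the Brahmagupta–Fibonacci identity (a² + b²)(c² + d²) = (ac − bd)² + (ad + bc)² = (ac + bd)² + (ad − bc)²:
  61 · 149 = 9089: from (5² + 6²)(7² + 10²), take (5·7 − 6·10, 5·10 + 6·7) = (35 − 60, 50 + 42) = (-25, 92); dropping signs (only squares matter) gives (25, 92); check 25² + 92² = 625 + 8464 = 9089 ✓.
  Scale by k = 4: (4·25, 4·92) = (100, 368).
Step 4: Order so x ≤ y and verify: 100² + 368² = 10000 + 135424 = 145424 = n. ✓

n = 145424 = 100² + 368² (one valid representation with x ≤ y).


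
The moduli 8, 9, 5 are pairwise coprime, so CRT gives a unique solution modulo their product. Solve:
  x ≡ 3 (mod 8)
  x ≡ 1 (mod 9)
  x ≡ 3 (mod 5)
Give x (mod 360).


Moduli 8, 9, 5 are pairwise coprime; by CRT there is a unique solution modulo M = 8 · 9 · 5 = 360.
Solve pairwise, accumulating the modulus:
  Start with x ≡ 3 (mod 8).
  Combine with x ≡ 1 (mod 9): since gcd(8, 9) = 1, we get a unique residue mod 72.
    Write x = 3 + 8·t and substitute into x ≡ 1 (mod 9): 8·t ≡ 1 − 3 = -2 (mod 9).
    Reduce coefficients mod 9: 8·t ≡ 7 (mod 9).
    The inverse of 8 mod 9 is 8 (since 8·8 = 64 = 7·9 + 1), so t ≡ 8·7 = 56 ≡ 2 (mod 9).
    Then x = 3 + 8·2 = 19, valid modulo lcm(8, 9) = 72: x ≡ 19 (mod 72).
  Combine with x ≡ 3 (mod 5): since gcd(72, 5) = 1, we get a unique residue mod 360.
    Write x = 19 + 72·t and substitute into x ≡ 3 (mod 5): 72·t ≡ 3 − 19 = -16 (mod 5).
    Reduce coefficients mod 5: 2·t ≡ 4 (mod 5).
    The inverse of 2 mod 5 is 3 (since 2·3 = 6 = 1·5 + 1), so t ≡ 3·4 = 12 ≡ 2 (mod 5).
    Then x = 19 + 72·2 = 163, valid modulo lcm(72, 5) = 360: x ≡ 163 (mod 360).
Verify: 163 mod 8 = 3 ✓, 163 mod 9 = 1 ✓, 163 mod 5 = 3 ✓.

x ≡ 163 (mod 360).


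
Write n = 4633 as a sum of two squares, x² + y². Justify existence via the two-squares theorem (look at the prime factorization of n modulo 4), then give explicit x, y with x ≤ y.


Step 1: Factor n = 4633 = 41 · 113.
Step 2: Check the mod-4 condition on each prime factor: 41 ≡ 1 (mod 4), exponent 1; 113 ≡ 1 (mod 4), exponent 1.
All primes ≡ 3 (mod 4) appear to even exponent (or don't appear), so by the two-squares theorem n IS expressible as a sum of two squares.
Step 3: Build a representation. Here n = 41 · 113 is a product of primes ≡ 1 (mod 4). Each prime p ≡ 1 (mod 4) is itself a sum of two squares; find a² by testing p − a² for a perfect square:
  41: 41 − 1² = 40, 41 − 2² = 37, 41 − 3² = 32, 41 − 4² = 25 = 5² ⇒ 41 = 4² + 5².
  113: 113 − 1² = 112, 113 − 2² = 109, 113 − 3² = 104, 113 − 4² = 97, 113 − 5² = 88, 113 − 6² = 77, 113 − 7² = 64 = 8² ⇒ 113 = 7² + 8².
  Combine using the Brahmagupta–Fibonacci identity (a² + b²)(c² + d²) = (ac − bd)² + (ad + bc)² = (ac + bd)² + (ad − bc)²:
  41 · 113 = 4633: from (4² + 5²)(7² + 8²), take (4·7 − 5·8, 4·8 + 5·7) = (28 − 40, 32 + 35) = (-12, 67); dropping signs (only squares matter) gives (12, 67); check 12² + 67² = 144 + 4489 = 4633 ✓.
Step 4: Order so x ≤ y and verify: 12² + 67² = 144 + 4489 = 4633 = n. ✓

n = 4633 = 12² + 67² (one valid representation with x ≤ y).


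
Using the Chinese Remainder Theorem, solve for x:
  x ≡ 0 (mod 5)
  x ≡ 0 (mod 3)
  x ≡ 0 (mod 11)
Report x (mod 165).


Moduli 5, 3, 11 are pairwise coprime; by CRT there is a unique solution modulo M = 5 · 3 · 11 = 165.
Solve pairwise, accumulating the modulus:
  Start with x ≡ 0 (mod 5).
  Combine with x ≡ 0 (mod 3): since gcd(5, 3) = 1, we get a unique residue mod 15.
    Write x = 0 + 5·t and substitute into x ≡ 0 (mod 3): 5·t ≡ 0 − 0 = 0 (mod 3).
    Reduce coefficients mod 3: 2·t ≡ 0 (mod 3).
    The inverse of 2 mod 3 is 2 (since 2·2 = 4 = 1·3 + 1), so t ≡ 2·0 = 0 ≡ 0 (mod 3).
    Then x = 0 + 5·0 = 0, valid modulo lcm(5, 3) = 15: x ≡ 0 (mod 15).
  Combine with x ≡ 0 (mod 11): since gcd(15, 11) = 1, we get a unique residue mod 165.
    Write x = 0 + 15·t and substitute into x ≡ 0 (mod 11): 15·t ≡ 0 − 0 = 0 (mod 11).
    Reduce coefficients mod 11: 4·t ≡ 0 (mod 11).
    The inverse of 4 mod 11 is 3 (since 4·3 = 12 = 1·11 + 1), so t ≡ 3·0 = 0 ≡ 0 (mod 11).
    Then x = 0 + 15·0 = 0, valid modulo lcm(15, 11) = 165: x ≡ 0 (mod 165).
Verify: 0 mod 5 = 0 ✓, 0 mod 3 = 0 ✓, 0 mod 11 = 0 ✓.

x ≡ 0 (mod 165).


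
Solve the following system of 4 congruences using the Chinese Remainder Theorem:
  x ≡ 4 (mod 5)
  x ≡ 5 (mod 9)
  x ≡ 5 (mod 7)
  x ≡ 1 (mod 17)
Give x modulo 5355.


Product of moduli M = 5 · 9 · 7 · 17 = 5355.
Merge one congruence at a time:
  Start: x ≡ 4 (mod 5).
  Combine with x ≡ 5 (mod 9); new modulus lcm = 45.
    Write x = 4 + 5·t and substitute into x ≡ 5 (mod 9): 5·t ≡ 5 − 4 = 1 (mod 9).
    The inverse of 5 mod 9 is 2 (since 5·2 = 10 = 1·9 + 1), so t ≡ 2·1 = 2 ≡ 2 (mod 9).
    Then x = 4 + 5·2 = 14, valid modulo lcm(5, 9) = 45: x ≡ 14 (mod 45).
  Combine with x ≡ 5 (mod 7); new modulus lcm = 315.
    Write x = 14 + 45·t and substitute into x ≡ 5 (mod 7): 45·t ≡ 5 − 14 = -9 (mod 7).
    Reduce coefficients mod 7: 3·t ≡ 5 (mod 7).
    The inverse of 3 mod 7 is 5 (since 3·5 = 15 = 2·7 + 1), so t ≡ 5·5 = 25 ≡ 4 (mod 7).
    Then x = 14 + 45·4 = 194, valid modulo lcm(45, 7) = 315: x ≡ 194 (mod 315).
  Combine with x ≡ 1 (mod 17); new modulus lcm = 5355.
    Write x = 194 + 315·t and substitute into x ≡ 1 (mod 17): 315·t ≡ 1 − 194 = -193 (mod 17).
    Reduce coefficients mod 17: 9·t ≡ 11 (mod 17).
    The inverse of 9 mod 17 is 2 (since 9·2 = 18 = 1·17 + 1), so t ≡ 2·11 = 22 ≡ 5 (mod 17).
    Then x = 194 + 315·5 = 1769, valid modulo lcm(315, 17) = 5355: x ≡ 1769 (mod 5355).
Verify against each original: 1769 mod 5 = 4, 1769 mod 9 = 5, 1769 mod 7 = 5, 1769 mod 17 = 1.

x ≡ 1769 (mod 5355).


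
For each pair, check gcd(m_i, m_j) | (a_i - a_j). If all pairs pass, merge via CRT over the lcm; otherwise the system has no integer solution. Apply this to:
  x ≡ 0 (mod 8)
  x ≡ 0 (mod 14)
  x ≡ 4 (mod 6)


Moduli 8, 14, 6 are not pairwise coprime, so CRT works modulo lcm(m_i) when all pairwise compatibility conditions hold.
Pairwise compatibility: gcd(m_i, m_j) must divide a_i - a_j for every pair.
Merge one congruence at a time:
  Start: x ≡ 0 (mod 8).
  Combine with x ≡ 0 (mod 14): gcd(8, 14) = 2; 0 - 0 = 0, which IS divisible by 2, so compatible.
    Write x = 0 + 8·t and substitute into x ≡ 0 (mod 14): 8·t ≡ 0 − 0 = 0 (mod 14).
    Divide the congruence (and modulus) by g = 2: 4·t ≡ 0 (mod 7).
    The inverse of 4 mod 7 is 2 (since 4·2 = 8 = 1·7 + 1), so t ≡ 2·0 = 0 ≡ 0 (mod 7).
    Then x = 0 + 8·0 = 0, valid modulo lcm(8, 14) = 56: x ≡ 0 (mod 56).
  Combine with x ≡ 4 (mod 6): gcd(56, 6) = 2; 4 - 0 = 4, which IS divisible by 2, so compatible.
    Write x = 0 + 56·t and substitute into x ≡ 4 (mod 6): 56·t ≡ 4 − 0 = 4 (mod 6).
    Divide the congruence (and modulus) by g = 2: 28·t ≡ 2 (mod 3).
    Reduce coefficients mod 3: 1·t ≡ 2 (mod 3).
    So t ≡ 2 (mod 3).
    Then x = 0 + 56·2 = 112, valid modulo lcm(56, 6) = 168: x ≡ 112 (mod 168).
Verify: 112 mod 8 = 0, 112 mod 14 = 0, 112 mod 6 = 4.

x ≡ 112 (mod 168).


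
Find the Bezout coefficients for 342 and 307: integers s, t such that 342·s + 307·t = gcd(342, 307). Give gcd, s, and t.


Euclidean algorithm on (342, 307) — divide until remainder is 0:
  342 = 1 · 307 + 35
  307 = 8 · 35 + 27
  35 = 1 · 27 + 8
  27 = 3 · 8 + 3
  8 = 2 · 3 + 2
  3 = 1 · 2 + 1
  2 = 2 · 1 + 0
gcd(342, 307) = 1.
Track Bezout coefficients alongside the remainders: start with r₀ = 342 = a·1 + b·0 (s = 1, t = 0) and r₁ = 307 = a·0 + b·1 (s = 0, t = 1); each new remainder r_{k+1} = r_{k-1} − q_k·r_k inherits s_{k+1} = s_{k-1} − q_k·s_k, t_{k+1} = t_{k-1} − q_k·t_k, so r_k = a·s_k + b·t_k at every step:
  q = 1: r = 35, s = 1 − 1·0 = 1, t = 0 − 1·1 = -1  (check: 342·1 + 307·(-1) = 35)
  q = 8: r = 27, s = 0 − 8·1 = -8, t = 1 − 8·(-1) = 9  (check: 342·(-8) + 307·9 = 27)
  q = 1: r = 8, s = 1 − 1·(-8) = 9, t = -1 − 1·9 = -10  (check: 342·9 + 307·(-10) = 8)
  q = 3: r = 3, s = -8 − 3·9 = -35, t = 9 − 3·(-10) = 39  (check: 342·(-35) + 307·39 = 3)
  q = 2: r = 2, s = 9 − 2·(-35) = 79, t = -10 − 2·39 = -88  (check: 342·79 + 307·(-88) = 2)
  q = 1: r = 1, s = -35 − 1·79 = -114, t = 39 − 1·(-88) = 127  (check: 342·(-114) + 307·127 = 1)
The row with r = 1 (the gcd) gives the Bezout coefficients s = -114, t = 127.
Result: 342 · (-114) + 307 · (127) = 1.

gcd(342, 307) = 1; s = -114, t = 127 (check: 342·(-114) + 307·127 = 1).


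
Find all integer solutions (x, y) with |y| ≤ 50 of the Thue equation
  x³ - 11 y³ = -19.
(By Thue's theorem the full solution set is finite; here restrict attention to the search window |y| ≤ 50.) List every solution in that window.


The equation is x³ - 11y³ = -19. For fixed y, x³ = 11·y³ − 19, so a solution requires the RHS to be a perfect cube.
Strategy: iterate y from -50 to 50, compute RHS = 11·y³ − 19, and check whether it is a (positive or negative) perfect cube.
Check small values of y:
  y = 0: RHS = -19 is not a perfect cube.
  y = 1: RHS = -8 = (-2)³ ⇒ x = -2 works.
  y = -1: RHS = -30 is not a perfect cube.
  y = 2: RHS = 69 is not a perfect cube.
  y = -2: RHS = -107 is not a perfect cube.
  y = 3: RHS = 278 is not a perfect cube.
  y = -3: RHS = -316 is not a perfect cube.
Continuing, at y = 9: RHS = 8000 = (20)³ ⇒ x = 20 works.
Searching the remaining y in |y| ≤ 50 finds no further solutions.
Collected solutions: (-2, 1), (20, 9).

Solutions (with |y| ≤ 50): (-2, 1), (20, 9).


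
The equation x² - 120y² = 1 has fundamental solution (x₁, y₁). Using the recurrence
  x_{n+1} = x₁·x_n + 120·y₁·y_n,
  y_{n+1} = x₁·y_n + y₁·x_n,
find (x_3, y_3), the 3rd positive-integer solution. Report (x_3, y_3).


Step 1: Find the fundamental solution (x₁, y₁) of x² - 120y² = 1.
  Expand √120 as a continued fraction. a₀ = ⌊√120⌋ = 10; iterate m_{k+1} = d_k·a_k − m_k, d_{k+1} = (120 − m_{k+1}²)/d_k, a_{k+1} = ⌊(a₀ + m_{k+1})/d_{k+1}⌋ (starting m₀ = 0, d₀ = 1), with convergents p_k = a_k·p_{k-1} + p_{k-2}, q_k = a_k·q_{k-1} + q_{k-2} (p₋₁ = 1, q₋₁ = 0):
  k = 0: a₀ = 10; p₀/q₀ = 10/1; p₀² − 120·q₀² = 100 − 120 = -20.
  k = 1: m = 10, d = 20, a = ⌊(10 + 10)/20⌋ = 1; p/q = (1·10 + 1)/(1·1 + 0) = 11/1; p² − 120·q² = 121 − 120 = 1.
  The first convergent with p² − 120·q² = 1 gives the fundamental solution (x₁, y₁) = (11, 1).
Step 2: Apply the recurrence (x_{n+1}, y_{n+1}) = (x₁x_n + 120y₁y_n, x₁y_n + y₁x_n) repeatedly.
  From (x_1, y_1) = (11, 1): x_2 = 11·11 + 120·1·1 = 241; y_2 = 11·1 + 1·11 = 22.
  From (x_2, y_2) = (241, 22): x_3 = 11·241 + 120·1·22 = 5291; y_3 = 11·22 + 1·241 = 483.
Step 3: Verify x_3² - 120·y_3² = 27994681 - 27994680 = 1 (should be 1). ✓

(x_1, y_1) = (11, 1); (x_3, y_3) = (5291, 483).


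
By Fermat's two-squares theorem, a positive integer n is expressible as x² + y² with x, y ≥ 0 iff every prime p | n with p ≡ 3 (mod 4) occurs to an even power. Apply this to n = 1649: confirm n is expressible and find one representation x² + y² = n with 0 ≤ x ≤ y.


Step 1: Factor n = 1649 = 17 · 97.
Step 2: Check the mod-4 condition on each prime factor: 17 ≡ 1 (mod 4), exponent 1; 97 ≡ 1 (mod 4), exponent 1.
All primes ≡ 3 (mod 4) appear to even exponent (or don't appear), so by the two-squares theorem n IS expressible as a sum of two squares.
Step 3: Build a representation. Here n = 17 · 97 is a product of primes ≡ 1 (mod 4). Each prime p ≡ 1 (mod 4) is itself a sum of two squares; find a² by testing p − a² for a perfect square:
  17: 17 − 1² = 16 = 4² ⇒ 17 = 1² + 4².
  97: 97 − 1² = 96, 97 − 2² = 93, 97 − 3² = 88, 97 − 4² = 81 = 9² ⇒ 97 = 4² + 9².
  Combine using the Brahmagupta–Fibonacci identity (a² + b²)(c² + d²) = (ac − bd)² + (ad + bc)² = (ac + bd)² + (ad − bc)²:
  17 · 97 = 1649: from (1² + 4²)(4² + 9²), take (1·4 − 4·9, 1·9 + 4·4) = (4 − 36, 9 + 16) = (-32, 25); dropping signs (only squares matter) gives (32, 25); check 32² + 25² = 1024 + 625 = 1649 ✓.
Step 4: Order so x ≤ y and verify: 25² + 32² = 625 + 1024 = 1649 = n. ✓

n = 1649 = 25² + 32² (one valid representation with x ≤ y).


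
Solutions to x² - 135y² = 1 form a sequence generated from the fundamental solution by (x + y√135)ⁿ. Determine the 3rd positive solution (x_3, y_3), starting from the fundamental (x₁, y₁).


Step 1: Find the fundamental solution (x₁, y₁) of x² - 135y² = 1.
  Expand √135 as a continued fraction. a₀ = ⌊√135⌋ = 11; iterate m_{k+1} = d_k·a_k − m_k, d_{k+1} = (135 − m_{k+1}²)/d_k, a_{k+1} = ⌊(a₀ + m_{k+1})/d_{k+1}⌋ (starting m₀ = 0, d₀ = 1), with convergents p_k = a_k·p_{k-1} + p_{k-2}, q_k = a_k·q_{k-1} + q_{k-2} (p₋₁ = 1, q₋₁ = 0):
  k = 0: a₀ = 11; p₀/q₀ = 11/1; p₀² − 135·q₀² = 121 − 135 = -14.
  k = 1: m = 11, d = 14, a = ⌊(11 + 11)/14⌋ = 1; p/q = (1·11 + 1)/(1·1 + 0) = 12/1; p² − 135·q² = 144 − 135 = 9.
  k = 2: m = 3, d = 9, a = ⌊(11 + 3)/9⌋ = 1; p/q = (1·12 + 11)/(1·1 + 1) = 23/2; p² − 135·q² = 529 − 540 = -11.
  k = 3: m = 6, d = 11, a = ⌊(11 + 6)/11⌋ = 1; p/q = (1·23 + 12)/(1·2 + 1) = 35/3; p² − 135·q² = 1225 − 1215 = 10.
  k = 4: m = 5, d = 10, a = ⌊(11 + 5)/10⌋ = 1; p/q = (1·35 + 23)/(1·3 + 2) = 58/5; p² − 135·q² = 3364 − 3375 = -11.
  k = 5: m = 5, d = 11, a = ⌊(11 + 5)/11⌋ = 1; p/q = (1·58 + 35)/(1·5 + 3) = 93/8; p² − 135·q² = 8649 − 8640 = 9.
  k = 6: m = 6, d = 9, a = ⌊(11 + 6)/9⌋ = 1; p/q = (1·93 + 58)/(1·8 + 5) = 151/13; p² − 135·q² = 22801 − 22815 = -14.
  k = 7: m = 3, d = 14, a = ⌊(11 + 3)/14⌋ = 1; p/q = (1·151 + 93)/(1·13 + 8) = 244/21; p² − 135·q² = 59536 − 59535 = 1.
  The first convergent with p² − 135·q² = 1 gives the fundamental solution (x₁, y₁) = (244, 21).
Step 2: Apply the recurrence (x_{n+1}, y_{n+1}) = (x₁x_n + 135y₁y_n, x₁y_n + y₁x_n) repeatedly.
  From (x_1, y_1) = (244, 21): x_2 = 244·244 + 135·21·21 = 119071; y_2 = 244·21 + 21·244 = 10248.
  From (x_2, y_2) = (119071, 10248): x_3 = 244·119071 + 135·21·10248 = 58106404; y_3 = 244·10248 + 21·119071 = 5001003.
Step 3: Verify x_3² - 135·y_3² = 3376354185811216 - 3376354185811215 = 1 (should be 1). ✓

(x_1, y_1) = (244, 21); (x_3, y_3) = (58106404, 5001003).


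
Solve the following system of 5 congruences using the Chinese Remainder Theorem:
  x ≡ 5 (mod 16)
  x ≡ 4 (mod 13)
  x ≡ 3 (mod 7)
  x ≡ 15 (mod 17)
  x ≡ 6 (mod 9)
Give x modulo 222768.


Product of moduli M = 16 · 13 · 7 · 17 · 9 = 222768.
Merge one congruence at a time:
  Start: x ≡ 5 (mod 16).
  Combine with x ≡ 4 (mod 13); new modulus lcm = 208.
    Write x = 5 + 16·t and substitute into x ≡ 4 (mod 13): 16·t ≡ 4 − 5 = -1 (mod 13).
    Reduce coefficients mod 13: 3·t ≡ 12 (mod 13).
    The inverse of 3 mod 13 is 9 (since 3·9 = 27 = 2·13 + 1), so t ≡ 9·12 = 108 ≡ 4 (mod 13).
    Then x = 5 + 16·4 = 69, valid modulo lcm(16, 13) = 208: x ≡ 69 (mod 208).
  Combine with x ≡ 3 (mod 7); new modulus lcm = 1456.
    Write x = 69 + 208·t and substitute into x ≡ 3 (mod 7): 208·t ≡ 3 − 69 = -66 (mod 7).
    Reduce coefficients mod 7: 5·t ≡ 4 (mod 7).
    The inverse of 5 mod 7 is 3 (since 5·3 = 15 = 2·7 + 1), so t ≡ 3·4 = 12 ≡ 5 (mod 7).
    Then x = 69 + 208·5 = 1109, valid modulo lcm(208, 7) = 1456: x ≡ 1109 (mod 1456).
  Combine with x ≡ 15 (mod 17); new modulus lcm = 24752.
    Write x = 1109 + 1456·t and substitute into x ≡ 15 (mod 17): 1456·t ≡ 15 − 1109 = -1094 (mod 17).
    Reduce coefficients mod 17: 11·t ≡ 11 (mod 17).
    The inverse of 11 mod 17 is 14 (since 11·14 = 154 = 9·17 + 1), so t ≡ 14·11 = 154 ≡ 1 (mod 17).
    Then x = 1109 + 1456·1 = 2565, valid modulo lcm(1456, 17) = 24752: x ≡ 2565 (mod 24752).
  Combine with x ≡ 6 (mod 9); new modulus lcm = 222768.
    Write x = 2565 + 24752·t and substitute into x ≡ 6 (mod 9): 24752·t ≡ 6 − 2565 = -2559 (mod 9).
    Reduce coefficients mod 9: 2·t ≡ 6 (mod 9).
    The inverse of 2 mod 9 is 5 (since 2·5 = 10 = 1·9 + 1), so t ≡ 5·6 = 30 ≡ 3 (mod 9).
    Then x = 2565 + 24752·3 = 76821, valid modulo lcm(24752, 9) = 222768: x ≡ 76821 (mod 222768).
Verify against each original: 76821 mod 16 = 5, 76821 mod 13 = 4, 76821 mod 7 = 3, 76821 mod 17 = 15, 76821 mod 9 = 6.

x ≡ 76821 (mod 222768).


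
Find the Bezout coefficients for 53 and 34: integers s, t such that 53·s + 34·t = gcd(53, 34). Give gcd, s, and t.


Euclidean algorithm on (53, 34) — divide until remainder is 0:
  53 = 1 · 34 + 19
  34 = 1 · 19 + 15
  19 = 1 · 15 + 4
  15 = 3 · 4 + 3
  4 = 1 · 3 + 1
  3 = 3 · 1 + 0
gcd(53, 34) = 1.
Track Bezout coefficients alongside the remainders: start with r₀ = 53 = a·1 + b·0 (s = 1, t = 0) and r₁ = 34 = a·0 + b·1 (s = 0, t = 1); each new remainder r_{k+1} = r_{k-1} − q_k·r_k inherits s_{k+1} = s_{k-1} − q_k·s_k, t_{k+1} = t_{k-1} − q_k·t_k, so r_k = a·s_k + b·t_k at every step:
  q = 1: r = 19, s = 1 − 1·0 = 1, t = 0 − 1·1 = -1  (check: 53·1 + 34·(-1) = 19)
  q = 1: r = 15, s = 0 − 1·1 = -1, t = 1 − 1·(-1) = 2  (check: 53·(-1) + 34·2 = 15)
  q = 1: r = 4, s = 1 − 1·(-1) = 2, t = -1 − 1·2 = -3  (check: 53·2 + 34·(-3) = 4)
  q = 3: r = 3, s = -1 − 3·2 = -7, t = 2 − 3·(-3) = 11  (check: 53·(-7) + 34·11 = 3)
  q = 1: r = 1, s = 2 − 1·(-7) = 9, t = -3 − 1·11 = -14  (check: 53·9 + 34·(-14) = 1)
The row with r = 1 (the gcd) gives the Bezout coefficients s = 9, t = -14.
Result: 53 · (9) + 34 · (-14) = 1.

gcd(53, 34) = 1; s = 9, t = -14 (check: 53·9 + 34·(-14) = 1).


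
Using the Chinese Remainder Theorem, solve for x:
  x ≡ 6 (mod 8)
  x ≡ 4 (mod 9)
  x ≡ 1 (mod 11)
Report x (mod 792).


Moduli 8, 9, 11 are pairwise coprime; by CRT there is a unique solution modulo M = 8 · 9 · 11 = 792.
Solve pairwise, accumulating the modulus:
  Start with x ≡ 6 (mod 8).
  Combine with x ≡ 4 (mod 9): since gcd(8, 9) = 1, we get a unique residue mod 72.
    Write x = 6 + 8·t and substitute into x ≡ 4 (mod 9): 8·t ≡ 4 − 6 = -2 (mod 9).
    Reduce coefficients mod 9: 8·t ≡ 7 (mod 9).
    The inverse of 8 mod 9 is 8 (since 8·8 = 64 = 7·9 + 1), so t ≡ 8·7 = 56 ≡ 2 (mod 9).
    Then x = 6 + 8·2 = 22, valid modulo lcm(8, 9) = 72: x ≡ 22 (mod 72).
  Combine with x ≡ 1 (mod 11): since gcd(72, 11) = 1, we get a unique residue mod 792.
    Write x = 22 + 72·t and substitute into x ≡ 1 (mod 11): 72·t ≡ 1 − 22 = -21 (mod 11).
    Reduce coefficients mod 11: 6·t ≡ 1 (mod 11).
    The inverse of 6 mod 11 is 2 (since 6·2 = 12 = 1·11 + 1), so t ≡ 2·1 = 2 ≡ 2 (mod 11).
    Then x = 22 + 72·2 = 166, valid modulo lcm(72, 11) = 792: x ≡ 166 (mod 792).
Verify: 166 mod 8 = 6 ✓, 166 mod 9 = 4 ✓, 166 mod 11 = 1 ✓.

x ≡ 166 (mod 792).


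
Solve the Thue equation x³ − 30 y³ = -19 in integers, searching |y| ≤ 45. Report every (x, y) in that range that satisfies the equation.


The equation is x³ - 30y³ = -19. For fixed y, x³ = 30·y³ − 19, so a solution requires the RHS to be a perfect cube.
Strategy: iterate y from -45 to 45, compute RHS = 30·y³ − 19, and check whether it is a (positive or negative) perfect cube.
Check small values of y:
  y = 0: RHS = -19 is not a perfect cube.
  y = 1: RHS = 11 is not a perfect cube.
  y = -1: RHS = -49 is not a perfect cube.
  y = 2: RHS = 221 is not a perfect cube.
  y = -2: RHS = -259 is not a perfect cube.
  y = 3: RHS = 791 is not a perfect cube.
  y = -3: RHS = -829 is not a perfect cube.
Continuing the search up to |y| = 45 finds no solutions either.
No (x, y) in the scanned range satisfies the equation.

No integer solutions with |y| ≤ 45.


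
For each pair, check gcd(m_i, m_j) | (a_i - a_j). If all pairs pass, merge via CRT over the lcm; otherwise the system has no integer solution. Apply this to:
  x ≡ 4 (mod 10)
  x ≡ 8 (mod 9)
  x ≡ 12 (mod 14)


Moduli 10, 9, 14 are not pairwise coprime, so CRT works modulo lcm(m_i) when all pairwise compatibility conditions hold.
Pairwise compatibility: gcd(m_i, m_j) must divide a_i - a_j for every pair.
Merge one congruence at a time:
  Start: x ≡ 4 (mod 10).
  Combine with x ≡ 8 (mod 9): gcd(10, 9) = 1; 8 - 4 = 4, which IS divisible by 1, so compatible.
    Write x = 4 + 10·t and substitute into x ≡ 8 (mod 9): 10·t ≡ 8 − 4 = 4 (mod 9).
    Reduce coefficients mod 9: 1·t ≡ 4 (mod 9).
    So t ≡ 4 (mod 9).
    Then x = 4 + 10·4 = 44, valid modulo lcm(10, 9) = 90: x ≡ 44 (mod 90).
  Combine with x ≡ 12 (mod 14): gcd(90, 14) = 2; 12 - 44 = -32, which IS divisible by 2, so compatible.
    Write x = 44 + 90·t and substitute into x ≡ 12 (mod 14): 90·t ≡ 12 − 44 = -32 (mod 14).
    Divide the congruence (and modulus) by g = 2: 45·t ≡ -16 (mod 7).
    Reduce coefficients mod 7: 3·t ≡ 5 (mod 7).
    The inverse of 3 mod 7 is 5 (since 3·5 = 15 = 2·7 + 1), so t ≡ 5·5 = 25 ≡ 4 (mod 7).
    Then x = 44 + 90·4 = 404, valid modulo lcm(90, 14) = 630: x ≡ 404 (mod 630).
Verify: 404 mod 10 = 4, 404 mod 9 = 8, 404 mod 14 = 12.

x ≡ 404 (mod 630).


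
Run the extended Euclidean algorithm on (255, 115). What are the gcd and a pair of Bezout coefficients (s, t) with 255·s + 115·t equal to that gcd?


Euclidean algorithm on (255, 115) — divide until remainder is 0:
  255 = 2 · 115 + 25
  115 = 4 · 25 + 15
  25 = 1 · 15 + 10
  15 = 1 · 10 + 5
  10 = 2 · 5 + 0
gcd(255, 115) = 5.
Track Bezout coefficients alongside the remainders: start with r₀ = 255 = a·1 + b·0 (s = 1, t = 0) and r₁ = 115 = a·0 + b·1 (s = 0, t = 1); each new remainder r_{k+1} = r_{k-1} − q_k·r_k inherits s_{k+1} = s_{k-1} − q_k·s_k, t_{k+1} = t_{k-1} − q_k·t_k, so r_k = a·s_k + b·t_k at every step:
  q = 2: r = 25, s = 1 − 2·0 = 1, t = 0 − 2·1 = -2  (check: 255·1 + 115·(-2) = 25)
  q = 4: r = 15, s = 0 − 4·1 = -4, t = 1 − 4·(-2) = 9  (check: 255·(-4) + 115·9 = 15)
  q = 1: r = 10, s = 1 − 1·(-4) = 5, t = -2 − 1·9 = -11  (check: 255·5 + 115·(-11) = 10)
  q = 1: r = 5, s = -4 − 1·5 = -9, t = 9 − 1·(-11) = 20  (check: 255·(-9) + 115·20 = 5)
The row with r = 5 (the gcd) gives the Bezout coefficients s = -9, t = 20.
Result: 255 · (-9) + 115 · (20) = 5.

gcd(255, 115) = 5; s = -9, t = 20 (check: 255·(-9) + 115·20 = 5).


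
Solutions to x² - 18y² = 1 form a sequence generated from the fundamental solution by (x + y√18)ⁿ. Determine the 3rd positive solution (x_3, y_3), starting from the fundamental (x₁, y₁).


Step 1: Find the fundamental solution (x₁, y₁) of x² - 18y² = 1.
  Expand √18 as a continued fraction. a₀ = ⌊√18⌋ = 4; iterate m_{k+1} = d_k·a_k − m_k, d_{k+1} = (18 − m_{k+1}²)/d_k, a_{k+1} = ⌊(a₀ + m_{k+1})/d_{k+1}⌋ (starting m₀ = 0, d₀ = 1), with convergents p_k = a_k·p_{k-1} + p_{k-2}, q_k = a_k·q_{k-1} + q_{k-2} (p₋₁ = 1, q₋₁ = 0):
  k = 0: a₀ = 4; p₀/q₀ = 4/1; p₀² − 18·q₀² = 16 − 18 = -2.
  k = 1: m = 4, d = 2, a = ⌊(4 + 4)/2⌋ = 4; p/q = (4·4 + 1)/(4·1 + 0) = 17/4; p² − 18·q² = 289 − 288 = 1.
  The first convergent with p² − 18·q² = 1 gives the fundamental solution (x₁, y₁) = (17, 4).
Step 2: Apply the recurrence (x_{n+1}, y_{n+1}) = (x₁x_n + 18y₁y_n, x₁y_n + y₁x_n) repeatedly.
  From (x_1, y_1) = (17, 4): x_2 = 17·17 + 18·4·4 = 577; y_2 = 17·4 + 4·17 = 136.
  From (x_2, y_2) = (577, 136): x_3 = 17·577 + 18·4·136 = 19601; y_3 = 17·136 + 4·577 = 4620.
Step 3: Verify x_3² - 18·y_3² = 384199201 - 384199200 = 1 (should be 1). ✓

(x_1, y_1) = (17, 4); (x_3, y_3) = (19601, 4620).


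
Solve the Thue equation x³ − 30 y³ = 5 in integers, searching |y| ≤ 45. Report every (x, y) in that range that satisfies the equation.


The equation is x³ - 30y³ = 5. For fixed y, x³ = 30·y³ + 5, so a solution requires the RHS to be a perfect cube.
Strategy: iterate y from -45 to 45, compute RHS = 30·y³ + 5, and check whether it is a (positive or negative) perfect cube.
Check small values of y:
  y = 0: RHS = 5 is not a perfect cube.
  y = 1: RHS = 35 is not a perfect cube.
  y = -1: RHS = -25 is not a perfect cube.
  y = 2: RHS = 245 is not a perfect cube.
  y = -2: RHS = -235 is not a perfect cube.
  y = 3: RHS = 815 is not a perfect cube.
  y = -3: RHS = -805 is not a perfect cube.
Continuing the search up to |y| = 45 finds no solutions either.
No (x, y) in the scanned range satisfies the equation.

No integer solutions with |y| ≤ 45.


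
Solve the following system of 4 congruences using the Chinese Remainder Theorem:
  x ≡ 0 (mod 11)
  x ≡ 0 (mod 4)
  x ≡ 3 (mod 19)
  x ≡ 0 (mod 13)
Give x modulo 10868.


Product of moduli M = 11 · 4 · 19 · 13 = 10868.
Merge one congruence at a time:
  Start: x ≡ 0 (mod 11).
  Combine with x ≡ 0 (mod 4); new modulus lcm = 44.
    Write x = 0 + 11·t and substitute into x ≡ 0 (mod 4): 11·t ≡ 0 − 0 = 0 (mod 4).
    Reduce coefficients mod 4: 3·t ≡ 0 (mod 4).
    The inverse of 3 mod 4 is 3 (since 3·3 = 9 = 2·4 + 1), so t ≡ 3·0 = 0 ≡ 0 (mod 4).
    Then x = 0 + 11·0 = 0, valid modulo lcm(11, 4) = 44: x ≡ 0 (mod 44).
  Combine with x ≡ 3 (mod 19); new modulus lcm = 836.
    Write x = 0 + 44·t and substitute into x ≡ 3 (mod 19): 44·t ≡ 3 − 0 = 3 (mod 19).
    Reduce coefficients mod 19: 6·t ≡ 3 (mod 19).
    The inverse of 6 mod 19 is 16 (since 6·16 = 96 = 5·19 + 1), so t ≡ 16·3 = 48 ≡ 10 (mod 19).
    Then x = 0 + 44·10 = 440, valid modulo lcm(44, 19) = 836: x ≡ 440 (mod 836).
  Combine with x ≡ 0 (mod 13); new modulus lcm = 10868.
    Write x = 440 + 836·t and substitute into x ≡ 0 (mod 13): 836·t ≡ 0 − 440 = -440 (mod 13).
    Reduce coefficients mod 13: 4·t ≡ 2 (mod 13).
    The inverse of 4 mod 13 is 10 (since 4·10 = 40 = 3·13 + 1), so t ≡ 10·2 = 20 ≡ 7 (mod 13).
    Then x = 440 + 836·7 = 6292, valid modulo lcm(836, 13) = 10868: x ≡ 6292 (mod 10868).
Verify against each original: 6292 mod 11 = 0, 6292 mod 4 = 0, 6292 mod 19 = 3, 6292 mod 13 = 0.

x ≡ 6292 (mod 10868).


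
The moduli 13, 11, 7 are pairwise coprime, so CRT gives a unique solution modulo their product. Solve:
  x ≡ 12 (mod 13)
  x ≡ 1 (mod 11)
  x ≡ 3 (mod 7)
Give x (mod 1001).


Moduli 13, 11, 7 are pairwise coprime; by CRT there is a unique solution modulo M = 13 · 11 · 7 = 1001.
Solve pairwise, accumulating the modulus:
  Start with x ≡ 12 (mod 13).
  Combine with x ≡ 1 (mod 11): since gcd(13, 11) = 1, we get a unique residue mod 143.
    Write x = 12 + 13·t and substitute into x ≡ 1 (mod 11): 13·t ≡ 1 − 12 = -11 (mod 11).
    Reduce coefficients mod 11: 2·t ≡ 0 (mod 11).
    The inverse of 2 mod 11 is 6 (since 2·6 = 12 = 1·11 + 1), so t ≡ 6·0 = 0 ≡ 0 (mod 11).
    Then x = 12 + 13·0 = 12, valid modulo lcm(13, 11) = 143: x ≡ 12 (mod 143).
  Combine with x ≡ 3 (mod 7): since gcd(143, 7) = 1, we get a unique residue mod 1001.
    Write x = 12 + 143·t and substitute into x ≡ 3 (mod 7): 143·t ≡ 3 − 12 = -9 (mod 7).
    Reduce coefficients mod 7: 3·t ≡ 5 (mod 7).
    The inverse of 3 mod 7 is 5 (since 3·5 = 15 = 2·7 + 1), so t ≡ 5·5 = 25 ≡ 4 (mod 7).
    Then x = 12 + 143·4 = 584, valid modulo lcm(143, 7) = 1001: x ≡ 584 (mod 1001).
Verify: 584 mod 13 = 12 ✓, 584 mod 11 = 1 ✓, 584 mod 7 = 3 ✓.

x ≡ 584 (mod 1001).
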